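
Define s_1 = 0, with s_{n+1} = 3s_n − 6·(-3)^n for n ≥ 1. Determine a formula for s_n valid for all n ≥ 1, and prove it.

Claim: s_n = 3^n + (-3)^n.

Base case: s_1 = 0, and 3^1 + (-3)^1 = 3 − 3 = 0.
Assume s_m = 3^m + (-3)^m for some m ≥ 1.
Then s_{m+1} = 3s_m − 6·(-3)^m = 3·(3^m + (-3)^m) − 6·(-3)^m = 3^{m+1} + 3·(-3)^m − 6·(-3)^m = 3^{m+1} − 3·(-3)^m = 3^{m+1} + (-3)^{m+1}.
So the formula holds for m+1, and by induction s_n = 3^n + (-3)^n for all n ≥ 1.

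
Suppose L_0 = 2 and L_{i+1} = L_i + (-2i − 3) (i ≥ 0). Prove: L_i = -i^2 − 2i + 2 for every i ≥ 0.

Base case: L_0 = 2, and -0^2 − 2·0 + 2 = 2.
Assume L_j = -j^2 − 2j + 2.
Then L_{j+1} = L_j + (-2j − 3) = (-j^2 − 2j + 2) + (-2j − 3) = -j^2 − 4j − 1,
and -(j+1)^2 − 2·(j+1) + 2 = -j^2 − 4j − 1.
This completes the inductive step, so L_i = -i^2 − 2i + 2 for all i ≥ 0.

L_i = -i^2 − 2i + 2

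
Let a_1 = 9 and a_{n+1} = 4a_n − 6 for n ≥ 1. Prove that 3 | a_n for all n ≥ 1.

Base case: a_1 = 9 = 3·3, so 3 | a_1.
Assume 3 | a_j, so a_j = 3t for some integer t.
Then a_{j+1} = 4a_j − 6 = 4·(3t) − 6 = 3(4t − 2), so 3 | a_{j+1}.
Hence 3 | a_n for every n ≥ 1, by induction.

3 | a_n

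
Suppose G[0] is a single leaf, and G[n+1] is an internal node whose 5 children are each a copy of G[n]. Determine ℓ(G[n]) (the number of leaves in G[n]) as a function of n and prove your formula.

Claim: ℓ(G[n]) = 5^n.

Base case: ℓ(G[0]) = 1, and 5^0 = 1.
Assume ℓ(G[m]) = 5^m.
Then ℓ(G[m+1]) = 5·ℓ(G[m]) = 5·5^m = 5^{m+1}.
Hence ℓ(G[n]) = 5^n for every n ≥ 0, by induction.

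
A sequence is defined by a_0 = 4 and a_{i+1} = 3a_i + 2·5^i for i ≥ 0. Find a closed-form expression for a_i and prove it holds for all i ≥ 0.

Claim: a_i = 3·3^i + 5^i.

Base case: a_0 = 4, and 3·3^0 + 5^0 = 3 + 1 = 4.
Assume a_m = 3·3^m + 5^m for some m ≥ 0.
Then a_{m+1} = 3a_m + 2·5^m = 3·(3·3^m + 5^m) + 2·5^m = 3·3^{m+1} + 3·5^m + 2·5^m = 3·3^{m+1} + 5·5^m = 3·3^{m+1} + 5^{m+1}.
By induction, a_i = 3·3^i + 5^i for all i ≥ 0.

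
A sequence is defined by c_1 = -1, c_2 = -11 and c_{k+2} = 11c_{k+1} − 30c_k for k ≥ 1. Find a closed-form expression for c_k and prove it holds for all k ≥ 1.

Claim: c_k = -6^k + 5^k.

Base cases: c_1 = -1 and -6^1 + 5^1 = -1; c_2 = -11 and -6^2 + 5^2 = -11.
Assume c_i = -6^i + 5^i for all 1 ≤ i ≤ j, where j ≥ 2.
Then c_{j+1} = 11c_j − 30c_{j−1} = 11·(-6^j + 5^j) − 30·(-6^{j−1} + 5^{j−1}) = -(11·6 − 30)6^{j−1} + (11·5 − 30)5^{j−1} = -36·6^{j−1} + 25·5^{j−1} = -6^{j+1} + 5^{j+1}.
So the formula holds for j+1, and by strong induction c_k = -6^k + 5^k for all k ≥ 1.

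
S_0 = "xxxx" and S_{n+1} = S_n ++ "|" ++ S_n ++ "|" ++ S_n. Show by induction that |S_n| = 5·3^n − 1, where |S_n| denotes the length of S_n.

Base case: |S_0| = 4, and 5·3^0 − 1 = 4.
Assume |S_j| = 5·3^j − 1.
Then |S_{j+1}| = 3|S_j| + 2 = 3(5·3^j − 1) + 2 = 5·3^{j+1} − 3 + 2 = 5·3^{j+1} − 1.
This completes the inductive step, so |S_n| = 5·3^n − 1 for all n ≥ 0.

|S_n| = 5·3^n − 1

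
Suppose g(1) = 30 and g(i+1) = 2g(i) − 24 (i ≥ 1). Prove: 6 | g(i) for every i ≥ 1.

Base case: g(1) = 30 = 6·5, so 6 | g(1).
Assume 6 | g(m), so g(m) = 6t for some integer t.
Then g(m+1) = 2g(m) − 24 = 2·(6t) − 24 = 6(2t − 4), so 6 | g(m+1).
Hence 6 | g(i) for every i ≥ 1, by induction.

6 | g(i)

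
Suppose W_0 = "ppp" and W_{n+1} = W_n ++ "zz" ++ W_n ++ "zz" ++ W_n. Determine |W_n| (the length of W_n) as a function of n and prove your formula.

Claim: |W_n| = 5·3^n − 2.

Base case: |W_0| = 3, and 5·3^0 − 2 = 3.
Assume |W_m| = 5·3^m − 2.
Then |W_{m+1}| = 3|W_m| + 4 = 3(5·3^m − 2) + 4 = 5·3^{m+1} − 6 + 4 = 5·3^{m+1} − 2.
By induction, |W_n| = 5·3^n − 2 for all n ≥ 0.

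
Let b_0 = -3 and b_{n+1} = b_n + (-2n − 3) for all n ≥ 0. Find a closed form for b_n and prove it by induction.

Claim: b_n = -n^2 − 2n − 3.

Base case: b_0 = -3, and -0^2 − 2·0 − 3 = -3.
Assume b_r = -r^2 − 2r − 3.
Then b_{r+1} = b_r + (-2r − 3) = (-r^2 − 2r − 3) + (-2r − 3) = -r^2 − 4r − 6,
and -(r+1)^2 − 2·(r+1) − 3 = -r^2 − 4r − 6.
By induction, b_n = -n^2 − 2n − 3 for all n ≥ 0.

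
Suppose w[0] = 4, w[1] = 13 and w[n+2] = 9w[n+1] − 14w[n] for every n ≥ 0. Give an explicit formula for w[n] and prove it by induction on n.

Claim: w[n] = 3·2^n + 7^n.

Base cases: w[0] = 4 and 3·2^0 + 7^0 = 4; w[1] = 13 and 3·2^1 + 7^1 = 13.
Assume w[j] = 3·2^j + 7^j for all 0 ≤ j ≤ m, where m ≥ 1.
Then w[m+1] = 9w[m] − 14w[m−1] = 9·(3·2^m + 7^m) − 14·(3·2^{m−1} + 7^{m−1}) = 3·(9·2 − 14)2^{m−1} + (9·7 − 14)7^{m−1} = 12·2^{m−1} + 49·7^{m−1} = 3·2^{m+1} + 7^{m+1}.
Hence w[n] = 3·2^n + 7^n for every n ≥ 0, by strong induction.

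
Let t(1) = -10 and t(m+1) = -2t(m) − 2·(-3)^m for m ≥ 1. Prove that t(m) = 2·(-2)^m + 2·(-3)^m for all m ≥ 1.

Base case: t(1) = -10, and 2·(-2)^1 + 2·(-3)^1 = -4 − 6 = -10.
Assume t(k) = 2·(-2)^k + 2·(-3)^k for some k ≥ 1.
Then t(k+1) = -2t(k) − 2·(-3)^k = -2·(2·(-2)^k + 2·(-3)^k) − 2·(-3)^k = 2·(-2)^{k+1} − 4·(-3)^k − 2·(-3)^k = 2·(-2)^{k+1} − 6·(-3)^k = 2·(-2)^{k+1} + 2·(-3)^{k+1}.
By induction, t(m) = 2·(-2)^m + 2·(-3)^m for all m ≥ 1.

t(m) = 2·(-2)^m + 2·(-3)^m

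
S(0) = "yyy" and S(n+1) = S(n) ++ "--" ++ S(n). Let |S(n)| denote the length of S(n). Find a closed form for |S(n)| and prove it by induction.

Claim: |S(n)| = 5·2^n − 2.

Base case: |S(0)| = 3, and 5·2^0 − 2 = 3.
Assume |S(r)| = 5·2^r − 2.
Then |S(r+1)| = |S(r)| + 2 + |S(r)| = 2|S(r)| + 2 = 2(5·2^r − 2) + 2 = 5·2^{r+1} − 4 + 2 = 5·2^{r+1} − 2.
By induction, |S(n)| = 5·2^n − 2 for all n ≥ 0.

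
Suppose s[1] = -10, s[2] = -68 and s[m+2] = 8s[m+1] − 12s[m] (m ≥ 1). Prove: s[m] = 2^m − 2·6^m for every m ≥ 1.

Base cases: s[1] = -10 and 2^1 − 2·6^1 = -10; s[2] = -68 and 2^2 − 2·6^2 = -68.
Assume s[j] = 2^j − 2·6^j for all 1 ≤ j ≤ r, where r ≥ 2.
Then s[r+1] = 8s[r] − 12s[r−1] = 8·(2^r − 2·6^r) − 12·(2^{r−1} − 2·6^{r−1}) = (8·2 − 12)2^{r−1} − 2·(8·6 − 12)6^{r−1} = 4·2^{r−1} − 72·6^{r−1} = 2^{r+1} − 2·6^{r+1}.
By strong induction, s[m] = 2^m − 2·6^m for all m ≥ 1.

s[m] = 2^m − 2·6^m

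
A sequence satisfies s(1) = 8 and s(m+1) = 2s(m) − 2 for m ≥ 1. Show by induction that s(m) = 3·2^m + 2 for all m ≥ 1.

Base case: s(1) = 8, and 3·2^1 + 2 = 6 + 2 = 8.
Assume s(r) = 3·2^r + 2 for some r ≥ 1.
Then s(r+1) = 2s(r) − 2 = 2·(3·2^r + 2) − 2 = 6·2^r + 4 − 2 = 3·2^{r+1} + 2.
Hence s(m) = 3·2^m + 2 for every m ≥ 1, by induction.

s(m) = 3·2^m + 2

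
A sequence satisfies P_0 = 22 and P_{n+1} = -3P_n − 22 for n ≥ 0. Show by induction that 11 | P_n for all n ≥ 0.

Base case: P_0 = 22 = 11·2, so 11 | P_0.
Assume 11 | P_j, so P_j = 11t for some integer t.
Then P_{j+1} = -3P_j − 22 = -3·(11t) − 22 = 11(-3t − 2), so 11 | P_{j+1}.
So the property holds for j+1, and by induction 11 | P_n for all n ≥ 0.

11 | P_n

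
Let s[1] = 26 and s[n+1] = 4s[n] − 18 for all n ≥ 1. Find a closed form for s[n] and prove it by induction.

Claim: s[n] = 5·4^n + 6.

Base case: s[1] = 26, and 5·4^1 + 6 = 20 + 6 = 26.
Assume s[m] = 5·4^m + 6 for some m ≥ 1.
Then s[m+1] = 4s[m] − 18 = 4·(5·4^m + 6) − 18 = 20·4^m + 24 − 18 = 5·4^{m+1} + 6.
Hence s[n] = 5·4^n + 6 for every n ≥ 1, by induction.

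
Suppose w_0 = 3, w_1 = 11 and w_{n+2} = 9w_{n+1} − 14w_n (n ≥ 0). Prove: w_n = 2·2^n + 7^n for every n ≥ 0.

Base cases: w_0 = 3 and 2·2^0 + 7^0 = 3; w_1 = 11 and 2·2^1 + 7^1 = 11.
Assume w_j = 2·2^j + 7^j for all 0 ≤ j ≤ k, where k ≥ 1.
Then w_{k+1} = 9w_k − 14w_{k−1} = 9·(2·2^k + 7^k) − 14·(2·2^{k−1} + 7^{k−1}) = 2·(9·2 − 14)2^{k−1} + (9·7 − 14)7^{k−1} = 8·2^{k−1} + 49·7^{k−1} = 2·2^{k+1} + 7^{k+1}.
Hence w_n = 2·2^n + 7^n for every n ≥ 0, by strong induction.

w_n = 2·2^n + 7^n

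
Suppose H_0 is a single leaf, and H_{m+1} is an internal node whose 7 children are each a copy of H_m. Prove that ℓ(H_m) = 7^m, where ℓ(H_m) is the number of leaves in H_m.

Base case: ℓ(H_0) = 1, and 7^0 = 1.
Assume ℓ(H_k) = 7^k.
Then ℓ(H_{k+1}) = 7·ℓ(H_k) = 7·7^k = 7^{k+1}.
By induction, ℓ(H_m) = 7^m for all m ≥ 0.

ℓ(H_m) = 7^m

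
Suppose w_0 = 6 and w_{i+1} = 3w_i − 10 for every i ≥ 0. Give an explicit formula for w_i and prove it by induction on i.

Claim: w_i = 3^i + 5.

Base case: w_0 = 6, and 3^0 + 5 = 1 + 5 = 6.
Assume w_r = 3^r + 5 for some r ≥ 0.
Then w_{r+1} = 3w_r − 10 = 3·(3^r + 5) − 10 = 3^{r+1} + 15 − 10 = 3^{r+1} + 5.
By induction, w_i = 3^i + 5 for all i ≥ 0.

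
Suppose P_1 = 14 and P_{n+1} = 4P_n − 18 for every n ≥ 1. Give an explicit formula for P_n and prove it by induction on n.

Claim: P_n = 2·4^n + 6.

Base case: P_1 = 14, and 2·4^1 + 6 = 8 + 6 = 14.
Assume P_r = 2·4^r + 6 for some r ≥ 1.
Then P_{r+1} = 4P_r − 18 = 4·(2·4^r + 6) − 18 = 8·4^r + 24 − 18 = 2·4^{r+1} + 6.
Hence P_n = 2·4^n + 6 for every n ≥ 1, by induction.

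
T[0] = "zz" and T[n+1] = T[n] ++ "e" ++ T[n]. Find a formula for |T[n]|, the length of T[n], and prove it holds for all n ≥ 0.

Claim: |T[n]| = 3·2^n − 1.

Base case: |T[0]| = 2, and 3·2^0 − 1 = 2.
Assume |T[j]| = 3·2^j − 1.
Then |T[j+1]| = |T[j]| + 1 + |T[j]| = 2|T[j]| + 1 = 2(3·2^j − 1) + 1 = 3·2^{j+1} − 2 + 1 = 3·2^{j+1} − 1.
This completes the inductive step, so |T[n]| = 3·2^n − 1 for all n ≥ 0.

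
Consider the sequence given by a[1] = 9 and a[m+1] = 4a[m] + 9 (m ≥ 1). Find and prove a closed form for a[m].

Claim: a[m] = 3·4^m − 3.

Base case: a[1] = 9, and 3·4^1 − 3 = 12 − 3 = 9.
Assume a[j] = 3·4^j − 3 for some j ≥ 1.
Then a[j+1] = 4a[j] + 9 = 4·(3·4^j − 3) + 9 = 12·4^j − 12 + 9 = 3·4^{j+1} − 3.
So the formula holds for j+1, and by induction a[m] = 3·4^m − 3 for all m ≥ 1.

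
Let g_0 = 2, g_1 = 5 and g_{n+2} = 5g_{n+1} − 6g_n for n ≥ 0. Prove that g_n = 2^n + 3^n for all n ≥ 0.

Base cases: g_0 = 2 and 2^0 + 3^0 = 2; g_1 = 5 and 2^1 + 3^1 = 5.
Assume g_j = 2^j + 3^j for all 0 ≤ j ≤ k, where k ≥ 1.
Then g_{k+1} = 5g_k − 6g_{k−1} = 5·(2^k + 3^k) − 6·(2^{k−1} + 3^{k−1}) = (5·2 − 6)2^{k−1} + (5·3 − 6)3^{k−1} = 4·2^{k−1} + 9·3^{k−1} = 2^{k+1} + 3^{k+1}.
By strong induction, g_n = 2^n + 3^n for all n ≥ 0.

g_n = 2^n + 3^n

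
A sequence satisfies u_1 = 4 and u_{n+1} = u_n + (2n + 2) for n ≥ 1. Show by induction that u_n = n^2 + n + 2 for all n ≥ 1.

Base case: u_1 = 4, and 1^2 + 1 + 2 = 4.
Assume u_m = m^2 + m + 2.
Then u_{m+1} = u_m + (2m + 2) = (m^2 + m + 2) + (2m + 2) = m^2 + 3m + 4,
and (m+1)^2 + (m+1) + 2 = m^2 + 3m + 4.
By induction, u_n = n^2 + n + 2 for all n ≥ 1.

u_n = n^2 + n + 2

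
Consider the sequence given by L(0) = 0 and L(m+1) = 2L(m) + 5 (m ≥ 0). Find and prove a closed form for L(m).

Claim: L(m) = 5·2^m − 5.

Base case: L(0) = 0, and 5·2^0 − 5 = 5 − 5 = 0.
Assume L(k) = 5·2^k − 5 for some k ≥ 0.
Then L(k+1) = 2L(k) + 5 = 2·(5·2^k − 5) + 5 = 10·2^k − 10 + 5 = 5·2^{k+1} − 5.
By induction, L(m) = 5·2^m − 5 for all m ≥ 0.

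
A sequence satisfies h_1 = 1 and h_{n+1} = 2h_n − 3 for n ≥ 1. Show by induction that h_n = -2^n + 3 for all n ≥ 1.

Base case: h_1 = 1, and -2^1 + 3 = -2 + 3 = 1.
Assume h_j = -2^j + 3 for some j ≥ 1.
Then h_{j+1} = 2h_j − 3 = 2·(-2^j + 3) − 3 = -2^{j+1} + 6 − 3 = -2^{j+1} + 3.
By induction, h_n = -2^n + 3 for all n ≥ 1.

h_n = -2^n + 3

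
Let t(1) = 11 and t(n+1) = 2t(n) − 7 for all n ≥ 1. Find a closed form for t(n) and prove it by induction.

Claim: t(n) = 2^{n+1} + 7.

Base case: t(1) = 11, and 2^{1+1} + 7 = 4 + 7 = 11.
Assume t(r) = 2^{r+1} + 7 for some r ≥ 1.
Then t(r+1) = 2t(r) − 7 = 2·(2^{r+1} + 7) − 7 = 2^{r+2} + 14 − 7 = 2^{r+2} + 7.
So the formula holds for r+1, and by induction t(n) = 2^{n+1} + 7 for all n ≥ 1.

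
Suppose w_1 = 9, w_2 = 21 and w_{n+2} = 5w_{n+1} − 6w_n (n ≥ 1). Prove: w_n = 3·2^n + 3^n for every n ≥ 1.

Base cases: w_1 = 9 and 3·2^1 + 3^1 = 9; w_2 = 21 and 3·2^2 + 3^2 = 21.
Assume w_j = 3·2^j + 3^j for all 1 ≤ j ≤ k, where k ≥ 2.
Then w_{k+1} = 5w_k − 6w_{k−1} = 5·(3·2^k + 3^k) − 6·(3·2^{k−1} + 3^{k−1}) = 3·(5·2 − 6)2^{k−1} + (5·3 − 6)3^{k−1} = 12·2^{k−1} + 9·3^{k−1} = 3·2^{k+1} + 3^{k+1}.
By strong induction, w_n = 3·2^n + 3^n for all n ≥ 1.

w_n = 3·2^n + 3^n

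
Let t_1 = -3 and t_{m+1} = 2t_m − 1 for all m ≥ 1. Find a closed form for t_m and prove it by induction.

Claim: t_m = -2^{m+1} + 1.

Base case: t_1 = -3, and -2^{1+1} + 1 = -4 + 1 = -3.
Assume t_k = -2^{k+1} + 1 for some k ≥ 1.
Then t_{k+1} = 2t_k − 1 = 2·(-2^{k+1} + 1) − 1 = -2^{k+2} + 2 − 1 = -2^{k+2} + 1.
So the formula holds for k+1, and by induction t_m = -2^{m+1} + 1 for all m ≥ 1.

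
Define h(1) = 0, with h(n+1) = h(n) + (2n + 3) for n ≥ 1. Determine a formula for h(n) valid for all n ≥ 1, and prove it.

Claim: h(n) = n^2 + 2n − 3.

Base case: h(1) = 0, and 1^2 + 2·1 − 3 = 0.
Assume h(k) = k^2 + 2k − 3.
Then h(k+1) = h(k) + (2k + 3) = (k^2 + 2k − 3) + (2k + 3) = k^2 + 4k,
and (k+1)^2 + 2·(k+1) − 3 = k^2 + 4k.
Hence h(n) = n^2 + 2n − 3 for every n ≥ 1, by induction.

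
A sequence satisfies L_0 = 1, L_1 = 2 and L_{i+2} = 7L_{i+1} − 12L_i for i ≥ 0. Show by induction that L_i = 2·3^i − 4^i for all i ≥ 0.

Base cases: L_0 = 1 and 2·3^0 − 4^0 = 1; L_1 = 2 and 2·3^1 − 4^1 = 2.
Assume L_t = 2·3^t − 4^t for all 0 ≤ t ≤ j, where j ≥ 1.
Then L_{j+1} = 7L_j − 12L_{j−1} = 7·(2·3^j − 4^j) − 12·(2·3^{j−1} − 4^{j−1}) = 2·(7·3 − 12)3^{j−1} − (7·4 − 12)4^{j−1} = 18·3^{j−1} − 16·4^{j−1} = 2·3^{j+1} − 4^{j+1}.
By strong induction, L_i = 2·3^i − 4^i for all i ≥ 0.

L_i = 2·3^i − 4^i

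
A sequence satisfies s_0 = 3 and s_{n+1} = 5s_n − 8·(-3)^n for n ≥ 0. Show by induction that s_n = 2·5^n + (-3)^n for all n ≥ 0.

Base case: s_0 = 3, and 2·5^0 + (-3)^0 = 2 + 1 = 3.
Assume s_m = 2·5^m + (-3)^m for some m ≥ 0.
Then s_{m+1} = 5s_m − 8·(-3)^m = 5·(2·5^m + (-3)^m) − 8·(-3)^m = 2·5^{m+1} + 5·(-3)^m − 8·(-3)^m = 2·5^{m+1} − 3·(-3)^m = 2·5^{m+1} + (-3)^{m+1}.
By induction, s_n = 2·5^n + (-3)^n for all n ≥ 0.

s_n = 2·5^n + (-3)^n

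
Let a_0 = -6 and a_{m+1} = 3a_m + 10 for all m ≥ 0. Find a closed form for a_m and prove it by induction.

Claim: a_m = -3^m − 5.

Base case: a_0 = -6, and -3^0 − 5 = -1 − 5 = -6.
Assume a_r = -3^r − 5 for some r ≥ 0.
Then a_{r+1} = 3a_r + 10 = 3·(-3^r − 5) + 10 = -3^{r+1} − 15 + 10 = -3^{r+1} − 5.
This completes the inductive step, so a_m = -3^m − 5 for all m ≥ 0.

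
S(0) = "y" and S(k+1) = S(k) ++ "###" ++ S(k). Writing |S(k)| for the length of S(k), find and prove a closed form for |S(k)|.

Claim: |S(k)| = 2^{k+2} − 3.

Base case: |S(0)| = 1, and 2^{0+2} − 3 = 1.
Assume |S(r)| = 2^{r+2} − 3.
Then |S(r+1)| = |S(r)| + 3 + |S(r)| = 2|S(r)| + 3 = 2(2^{r+2} − 3) + 3 = 2^{r+3} − 6 + 3 = 2^{r+3} − 3.
Hence |S(k)| = 2^{k+2} − 3 for every k ≥ 0, by induction.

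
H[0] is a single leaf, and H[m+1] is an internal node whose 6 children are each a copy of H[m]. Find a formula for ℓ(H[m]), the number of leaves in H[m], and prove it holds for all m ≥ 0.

Claim: ℓ(H[m]) = 6^m.

Base case: ℓ(H[0]) = 1, and 6^0 = 1.
Assume ℓ(H[k]) = 6^k.
Then ℓ(H[k+1]) = 6·ℓ(H[k]) = 6·6^k = 6^{k+1}.
So the formula holds for k+1, and by induction ℓ(H[m]) = 6^m for all m ≥ 0.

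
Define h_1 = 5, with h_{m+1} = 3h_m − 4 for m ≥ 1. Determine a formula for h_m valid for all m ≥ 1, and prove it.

Claim: h_m = 3^m + 2.

Base case: h_1 = 5, and 3^1 + 2 = 3 + 2 = 5.
Assume h_j = 3^j + 2 for some j ≥ 1.
Then h_{j+1} = 3h_j − 4 = 3·(3^j + 2) − 4 = 3^{j+1} + 6 − 4 = 3^{j+1} + 2.
This completes the inductive step, so h_m = 3^m + 2 for all m ≥ 1.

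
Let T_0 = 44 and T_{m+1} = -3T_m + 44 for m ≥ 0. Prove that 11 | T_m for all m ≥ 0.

Base case: T_0 = 44 = 11·4, so 11 | T_0.
Assume 11 | T_j, so T_j = 11t for some integer t.
Then T_{j+1} = -3T_j + 44 = -3·(11t) + 44 = 11(-3t + 4), so 11 | T_{j+1}.
So the property holds for j+1, and by induction 11 | T_m for all m ≥ 0.

11 | T_m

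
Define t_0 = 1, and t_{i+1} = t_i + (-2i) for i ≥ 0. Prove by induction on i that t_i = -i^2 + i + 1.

Base case: t_0 = 1, and -0^2 + 0 + 1 = 1.
Assume t_r = -r^2 + r + 1.
Then t_{r+1} = t_r + (-2r) = (-r^2 + r + 1) + (-2r) = -r^2 − r + 1,
and -(r+1)^2 + (r+1) + 1 = -r^2 − r + 1.
This completes the inductive step, so t_i = -i^2 + i + 1 for all i ≥ 0.

t_i = -i^2 + i + 1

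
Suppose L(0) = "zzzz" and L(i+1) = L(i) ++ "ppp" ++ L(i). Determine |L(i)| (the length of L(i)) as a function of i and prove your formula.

Claim: |L(i)| = 7·2^i − 3.

Base case: |L(0)| = 4, and 7·2^0 − 3 = 4.
Assume |L(j)| = 7·2^j − 3.
Then |L(j+1)| = |L(j)| + 3 + |L(j)| = 2|L(j)| + 3 = 2(7·2^j − 3) + 3 = 7·2^{j+1} − 6 + 3 = 7·2^{j+1} − 3.
So the formula holds for j+1, and by induction |L(i)| = 7·2^i − 3 for all i ≥ 0.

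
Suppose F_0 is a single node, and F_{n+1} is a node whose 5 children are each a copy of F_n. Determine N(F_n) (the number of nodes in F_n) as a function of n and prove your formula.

Claim: N(F_n) = (5^{n+1} − 1)/4.

Base case: N(F_0) = 1, and (5^{0+1} − 1)/4 = 1.
Assume N(F_r) = (5^{r+1} − 1)/4.
Then N(F_{r+1}) = 1 + 5N(F_r) = 1 + 5·(5^{r+1} − 1)/4 = 1 + (5^{r+2} − 5)/4 = (4 + 5^{r+2} − 5)/4 = (5^{r+2} − 1)/4.
So the formula holds for r+1, and by induction N(F_n) = (5^{n+1} − 1)/4 for all n ≥ 0.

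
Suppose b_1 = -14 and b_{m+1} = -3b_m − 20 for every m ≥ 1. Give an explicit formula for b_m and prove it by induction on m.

Claim: b_m = 3·(-3)^m − 5.

Base case: b_1 = -14, and 3·(-3)^1 − 5 = -9 − 5 = -14.
Assume b_r = 3·(-3)^r − 5 for some r ≥ 1.
Then b_{r+1} = -3b_r − 20 = -3·(3·(-3)^r − 5) − 20 = -9·(-3)^r + 15 − 20 = 3·(-3)^{r+1} − 5.
Hence b_m = 3·(-3)^m − 5 for every m ≥ 1, by induction.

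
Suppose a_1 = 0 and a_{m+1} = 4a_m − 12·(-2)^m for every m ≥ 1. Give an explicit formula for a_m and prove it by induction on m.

Claim: a_m = 4^m + 2·(-2)^m.

Base case: a_1 = 0, and 4^1 + 2·(-2)^1 = 4 − 4 = 0.
Assume a_j = 4^j + 2·(-2)^j for some j ≥ 1.
Then a_{j+1} = 4a_j − 12·(-2)^j = 4·(4^j + 2·(-2)^j) − 12·(-2)^j = 4^{j+1} + 8·(-2)^j − 12·(-2)^j = 4^{j+1} − 4·(-2)^j = 4^{j+1} + 2·(-2)^{j+1}.
So the formula holds for j+1, and by induction a_m = 4^m + 2·(-2)^m for all m ≥ 1.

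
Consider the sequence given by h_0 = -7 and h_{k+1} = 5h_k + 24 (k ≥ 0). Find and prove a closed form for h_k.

Claim: h_k = -5^k − 6.

Base case: h_0 = -7, and -5^0 − 6 = -1 − 6 = -7.
Assume h_j = -5^j − 6 for some j ≥ 0.
Then h_{j+1} = 5h_j + 24 = 5·(-5^j − 6) + 24 = -5^{j+1} − 30 + 24 = -5^{j+1} − 6.
Hence h_k = -5^k − 6 for every k ≥ 0, by induction.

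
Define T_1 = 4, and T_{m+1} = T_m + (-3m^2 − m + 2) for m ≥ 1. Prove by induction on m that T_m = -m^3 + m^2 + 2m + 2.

Base case: T_1 = 4, and -1^3 + 1^2 + 2·1 + 2 = 4.
Assume T_r = -r^3 + r^2 + 2r + 2.
Then T_{r+1} = T_r + (-3r^2 − r + 2) = (-r^3 + r^2 + 2r + 2) + (-3r^2 − r + 2) = -r^3 − 2r^2 + r + 4,
and -(r+1)^3 + (r+1)^2 + 2·(r+1) + 2 = -r^3 − 2r^2 + r + 4.
By induction, T_m = -m^3 + m^2 + 2m + 2 for all m ≥ 1.

T_m = -m^3 + m^2 + 2m + 2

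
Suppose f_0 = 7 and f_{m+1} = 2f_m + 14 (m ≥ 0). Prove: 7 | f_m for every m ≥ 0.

Base case: f_0 = 7 = 7·1, so 7 | f_0.
Assume 7 | f_k, so f_k = 7t for some integer t.
Then f_{k+1} = 2f_k + 14 = 2·(7t) + 14 = 7(2t + 2), so 7 | f_{k+1}.
By induction, 7 | f_m for all m ≥ 0.

7 | f_m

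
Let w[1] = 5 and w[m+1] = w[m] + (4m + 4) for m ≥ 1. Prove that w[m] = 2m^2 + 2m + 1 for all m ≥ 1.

Base case: w[1] = 5, and 2·1^2 + 2·1 + 1 = 5.
Assume w[k] = 2k^2 + 2k + 1.
Then w[k+1] = w[k] + (4k + 4) = (2k^2 + 2k + 1) + (4k + 4) = 2k^2 + 6k + 5,
and 2·(k+1)^2 + 2·(k+1) + 1 = 2k^2 + 6k + 5.
By induction, w[m] = 2m^2 + 2m + 1 for all m ≥ 1.

w[m] = 2m^2 + 2m + 1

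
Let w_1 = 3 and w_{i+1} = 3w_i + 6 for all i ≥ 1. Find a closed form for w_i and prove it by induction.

Claim: w_i = 2·3^i − 3.

Base case: w_1 = 3, and 2·3^1 − 3 = 6 − 3 = 3.
Assume w_r = 2·3^r − 3 for some r ≥ 1.
Then w_{r+1} = 3w_r + 6 = 3·(2·3^r − 3) + 6 = 6·3^r − 9 + 6 = 2·3^{r+1} − 3.
Hence w_i = 2·3^i − 3 for every i ≥ 1, by induction.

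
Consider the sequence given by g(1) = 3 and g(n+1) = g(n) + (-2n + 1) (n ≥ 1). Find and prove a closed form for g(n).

Claim: g(n) = -n^2 + 2n + 2.

Base case: g(1) = 3, and -1^2 + 2·1 + 2 = 3.
Assume g(j) = -j^2 + 2j + 2.
Then g(j+1) = g(j) + (-2j + 1) = (-j^2 + 2j + 2) + (-2j + 1) = -j^2 + 3,
and -(j+1)^2 + 2·(j+1) + 2 = -j^2 + 3.
This completes the inductive step, so g(n) = -n^2 + 2n + 2 for all n ≥ 1.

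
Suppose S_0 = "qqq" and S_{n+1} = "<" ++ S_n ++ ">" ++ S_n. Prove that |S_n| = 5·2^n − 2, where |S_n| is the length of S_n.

Base case: |S_0| = 3, and 5·2^0 − 2 = 3.
Assume |S_r| = 5·2^r − 2.
Then |S_{r+1}| = 1 + |S_r| + 1 + |S_r| = 2|S_r| + 2 = 2(5·2^r − 2) + 2 = 5·2^{r+1} − 4 + 2 = 5·2^{r+1} − 2.
Hence |S_n| = 5·2^n − 2 for every n ≥ 0, by induction.

|S_n| = 5·2^n − 2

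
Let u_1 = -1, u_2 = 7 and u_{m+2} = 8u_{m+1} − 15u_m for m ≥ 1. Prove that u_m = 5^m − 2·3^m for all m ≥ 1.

Base cases: u_1 = -1 and 5^1 − 2·3^1 = -1; u_2 = 7 and 5^2 − 2·3^2 = 7.
Assume u_j = 5^j − 2·3^j for all 1 ≤ j ≤ k, where k ≥ 2.
Then u_{k+1} = 8u_k − 15u_{k−1} = 8·(5^k − 2·3^k) − 15·(5^{k−1} − 2·3^{k−1}) = (8·5 − 15)5^{k−1} − 2·(8·3 − 15)3^{k−1} = 25·5^{k−1} − 18·3^{k−1} = 5^{k+1} − 2·3^{k+1}.
So the formula holds for k+1, and by strong induction u_m = 5^m − 2·3^m for all m ≥ 1.

u_m = 5^m − 2·3^m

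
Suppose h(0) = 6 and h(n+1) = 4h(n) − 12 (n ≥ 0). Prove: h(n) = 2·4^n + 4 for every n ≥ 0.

Base case: h(0) = 6, and 2·4^0 + 4 = 2 + 4 = 6.
Assume h(k) = 2·4^k + 4 for some k ≥ 0.
Then h(k+1) = 4h(k) − 12 = 4·(2·4^k + 4) − 12 = 8·4^k + 16 − 12 = 2·4^{k+1} + 4.
So the formula holds for k+1, and by induction h(n) = 2·4^n + 4 for all n ≥ 0.

h(n) = 2·4^n + 4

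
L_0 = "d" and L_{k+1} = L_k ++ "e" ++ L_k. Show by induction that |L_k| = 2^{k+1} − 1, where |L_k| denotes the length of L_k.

Base case: |L_0| = 1, and 2^{0+1} − 1 = 1.
Assume |L_m| = 2^{m+1} − 1.
Then |L_{m+1}| = |L_m| + 1 + |L_m| = 2|L_m| + 1 = 2(2^{m+1} − 1) + 1 = 2^{m+2} − 2 + 1 = 2^{m+2} − 1.
This completes the inductive step, so |L_k| = 2^{k+1} − 1 for all k ≥ 0.

|L_k| = 2^{k+1} − 1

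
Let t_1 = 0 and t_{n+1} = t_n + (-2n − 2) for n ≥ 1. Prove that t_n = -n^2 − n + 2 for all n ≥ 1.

Base case: t_1 = 0, and -1^2 − 1 + 2 = 0.
Assume t_j = -j^2 − j + 2.
Then t_{j+1} = t_j + (-2j − 2) = (-j^2 − j + 2) + (-2j − 2) = -j^2 − 3j,
and -(j+1)^2 − (j+1) + 2 = -j^2 − 3j.
This completes the inductive step, so t_n = -n^2 − n + 2 for all n ≥ 1.

t_n = -n^2 − n + 2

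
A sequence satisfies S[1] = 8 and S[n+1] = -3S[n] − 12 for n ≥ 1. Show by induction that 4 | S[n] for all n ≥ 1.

Base case: S[1] = 8 = 4·2, so 4 | S[1].
Assume 4 | S[k], so S[k] = 4t for some integer t.
Then S[k+1] = -3S[k] − 12 = -3·(4t) − 12 = 4(-3t − 3), so 4 | S[k+1].
This completes the inductive step, so 4 | S[n] for all n ≥ 1.

4 | S[n]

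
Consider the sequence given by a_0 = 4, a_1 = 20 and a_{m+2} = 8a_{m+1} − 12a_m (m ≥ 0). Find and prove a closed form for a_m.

Claim: a_m = 3·6^m + 2^m.

Base cases: a_0 = 4 and 3·6^0 + 2^0 = 4; a_1 = 20 and 3·6^1 + 2^1 = 20.
Assume a_j = 3·6^j + 2^j for all 0 ≤ j ≤ k, where k ≥ 1.
Then a_{k+1} = 8a_k − 12a_{k−1} = 8·(3·6^k + 2^k) − 12·(3·6^{k−1} + 2^{k−1}) = 3·(8·6 − 12)6^{k−1} + (8·2 − 12)2^{k−1} = 108·6^{k−1} + 4·2^{k−1} = 3·6^{k+1} + 2^{k+1}.
Hence a_m = 3·6^m + 2^m for every m ≥ 0, by strong induction.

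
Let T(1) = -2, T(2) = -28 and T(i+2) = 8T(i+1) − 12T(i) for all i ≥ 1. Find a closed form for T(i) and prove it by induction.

Claim: T(i) = -6^i + 2·2^i.

Base cases: T(1) = -2 and -6^1 + 2·2^1 = -2; T(2) = -28 and -6^2 + 2·2^2 = -28.
Assume T(j) = -6^j + 2·2^j for all 1 ≤ j ≤ m, where m ≥ 2.
Then T(m+1) = 8T(m) − 12T(m−1) = 8·(-6^m + 2·2^m) − 12·(-6^{m−1} + 2·2^{m−1}) = -(8·6 − 12)6^{m−1} + 2·(8·2 − 12)2^{m−1} = -36·6^{m−1} + 8·2^{m−1} = -6^{m+1} + 2·2^{m+1}.
By strong induction, T(i) = -6^i + 2·2^i for all i ≥ 1.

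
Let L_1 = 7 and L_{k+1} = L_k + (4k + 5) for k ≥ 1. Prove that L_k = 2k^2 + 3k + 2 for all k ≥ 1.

Base case: L_1 = 7, and 2·1^2 + 3·1 + 2 = 7.
Assume L_j = 2j^2 + 3j + 2.
Then L_{j+1} = L_j + (4j + 5) = (2j^2 + 3j + 2) + (4j + 5) = 2j^2 + 7j + 7,
and 2·(j+1)^2 + 3·(j+1) + 2 = 2j^2 + 7j + 7.
By induction, L_k = 2k^2 + 3k + 2 for all k ≥ 1.

L_k = 2k^2 + 3k + 2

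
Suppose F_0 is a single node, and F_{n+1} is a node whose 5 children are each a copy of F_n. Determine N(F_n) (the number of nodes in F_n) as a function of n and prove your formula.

Claim: N(F_n) = (5^{n+1} − 1)/4.

Base case: N(F_0) = 1, and (5^{0+1} − 1)/4 = 1.
Assume N(F_k) = (5^{k+1} − 1)/4.
Then N(F_{k+1}) = 1 + 5N(F_k) = 1 + 5·(5^{k+1} − 1)/4 = 1 + (5^{k+2} − 5)/4 = (4 + 5^{k+2} − 5)/4 = (5^{k+2} − 1)/4.
So the formula holds for k+1, and by induction N(F_n) = (5^{n+1} − 1)/4 for all n ≥ 0.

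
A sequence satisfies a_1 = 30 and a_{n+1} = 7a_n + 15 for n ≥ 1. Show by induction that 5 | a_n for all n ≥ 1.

Base case: a_1 = 30 = 5·6, so 5 | a_1.
Assume 5 | a_k, so a_k = 5t for some integer t.
Then a_{k+1} = 7a_k + 15 = 7·(5t) + 15 = 5(7t + 3), so 5 | a_{k+1}.
Hence 5 | a_n for every n ≥ 1, by induction.

5 | a_n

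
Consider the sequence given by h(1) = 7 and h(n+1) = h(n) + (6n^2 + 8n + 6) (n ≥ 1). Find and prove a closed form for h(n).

Claim: h(n) = 2n^3 + n^2 + 3n + 1.

Base case: h(1) = 7, and 2·1^3 + 1^2 + 3·1 + 1 = 7.
Assume h(r) = 2r^3 + r^2 + 3r + 1.
Then h(r+1) = h(r) + (6r^2 + 8r + 6) = (2r^3 + r^2 + 3r + 1) + (6r^2 + 8r + 6) = 2r^3 + 7r^2 + 11r + 7,
and 2·(r+1)^3 + (r+1)^2 + 3·(r+1) + 1 = 2r^3 + 7r^2 + 11r + 7.
Hence h(n) = 2n^3 + n^2 + 3n + 1 for every n ≥ 1, by induction.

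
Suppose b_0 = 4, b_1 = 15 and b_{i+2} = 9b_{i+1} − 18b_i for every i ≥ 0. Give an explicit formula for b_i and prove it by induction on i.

Claim: b_i = 3·3^i + 6^i.

Base cases: b_0 = 4 and 3·3^0 + 6^0 = 4; b_1 = 15 and 3·3^1 + 6^1 = 15.
Assume b_j = 3·3^j + 6^j for all 0 ≤ j ≤ k, where k ≥ 1.
Then b_{k+1} = 9b_k − 18b_{k−1} = 9·(3·3^k + 6^k) − 18·(3·3^{k−1} + 6^{k−1}) = 3·(9·3 − 18)3^{k−1} + (9·6 − 18)6^{k−1} = 27·3^{k−1} + 36·6^{k−1} = 3·3^{k+1} + 6^{k+1}.
This completes the inductive step, so b_i = 3·3^i + 6^i for all i ≥ 0.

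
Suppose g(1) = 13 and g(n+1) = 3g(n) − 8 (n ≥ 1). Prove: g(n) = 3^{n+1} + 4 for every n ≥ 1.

Base case: g(1) = 13, and 3^{1+1} + 4 = 9 + 4 = 13.
Assume g(r) = 3^{r+1} + 4 for some r ≥ 1.
Then g(r+1) = 3g(r) − 8 = 3·(3^{r+1} + 4) − 8 = 3^{r+2} + 12 − 8 = 3^{r+2} + 4.
By induction, g(n) = 3^{n+1} + 4 for all n ≥ 1.

g(n) = 3^{n+1} + 4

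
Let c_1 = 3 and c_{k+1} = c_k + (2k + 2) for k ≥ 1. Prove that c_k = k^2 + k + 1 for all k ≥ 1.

Base case: c_1 = 3, and 1^2 + 1 + 1 = 3.
Assume c_m = m^2 + m + 1.
Then c_{m+1} = c_m + (2m + 2) = (m^2 + m + 1) + (2m + 2) = m^2 + 3m + 3,
and (m+1)^2 + (m+1) + 1 = m^2 + 3m + 3.
This completes the inductive step, so c_k = k^2 + k + 1 for all k ≥ 1.

c_k = k^2 + k + 1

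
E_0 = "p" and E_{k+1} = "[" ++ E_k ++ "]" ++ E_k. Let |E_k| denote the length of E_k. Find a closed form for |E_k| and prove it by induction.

Claim: |E_k| = 3·2^k − 2.

Base case: |E_0| = 1, and 3·2^0 − 2 = 1.
Assume |E_m| = 3·2^m − 2.
Then |E_{m+1}| = 1 + |E_m| + 1 + |E_m| = 2|E_m| + 2 = 2(3·2^m − 2) + 2 = 3·2^{m+1} − 4 + 2 = 3·2^{m+1} − 2.
This completes the inductive step, so |E_k| = 3·2^k − 2 for all k ≥ 0.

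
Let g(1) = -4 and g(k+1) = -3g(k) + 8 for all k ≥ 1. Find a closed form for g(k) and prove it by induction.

Claim: g(k) = 2·(-3)^k + 2.

Base case: g(1) = -4, and 2·(-3)^1 + 2 = -6 + 2 = -4.
Assume g(r) = 2·(-3)^r + 2 for some r ≥ 1.
Then g(r+1) = -3g(r) + 8 = -3·(2·(-3)^r + 2) + 8 = -6·(-3)^r − 6 + 8 = 2·(-3)^{r+1} + 2.
By induction, g(k) = 2·(-3)^k + 2 for all k ≥ 1.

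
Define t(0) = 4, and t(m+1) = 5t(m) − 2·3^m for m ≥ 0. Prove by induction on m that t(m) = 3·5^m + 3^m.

Base case: t(0) = 4, and 3·5^0 + 3^0 = 3 + 1 = 4.
Assume t(k) = 3·5^k + 3^k for some k ≥ 0.
Then t(k+1) = 5t(k) − 2·3^k = 5·(3·5^k + 3^k) − 2·3^k = 3·5^{k+1} + 5·3^k − 2·3^k = 3·5^{k+1} + 3·3^k = 3·5^{k+1} + 3^{k+1}.
So the formula holds for k+1, and by induction t(m) = 3·5^m + 3^m for all m ≥ 0.

t(m) = 3·5^m + 3^m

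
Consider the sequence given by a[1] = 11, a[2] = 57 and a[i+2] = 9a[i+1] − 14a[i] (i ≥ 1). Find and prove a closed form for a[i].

Claim: a[i] = 2·2^i + 7^i.

Base cases: a[1] = 11 and 2·2^1 + 7^1 = 11; a[2] = 57 and 2·2^2 + 7^2 = 57.
Assume a[t] = 2·2^t + 7^t for all 1 ≤ t ≤ j, where j ≥ 2.
Then a[j+1] = 9a[j] − 14a[j−1] = 9·(2·2^j + 7^j) − 14·(2·2^{j−1} + 7^{j−1}) = 2·(9·2 − 14)2^{j−1} + (9·7 − 14)7^{j−1} = 8·2^{j−1} + 49·7^{j−1} = 2·2^{j+1} + 7^{j+1}.
So the formula holds for j+1, and by strong induction a[i] = 2·2^i + 7^i for all i ≥ 1.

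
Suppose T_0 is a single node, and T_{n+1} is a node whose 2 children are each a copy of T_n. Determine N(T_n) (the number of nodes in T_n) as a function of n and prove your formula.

Claim: N(T_n) = 2^{n+1} − 1.

Base case: N(T_0) = 1, and 2^{0+1} − 1 = 1.
Assume N(T_r) = 2^{r+1} − 1.
Then N(T_{r+1}) = 1 + 2N(T_r) = 1 + 2(2^{r+1} − 1) = 2^{r+2} − 2 + 1 = 2^{r+2} − 1.
This completes the inductive step, so N(T_n) = 2^{n+1} − 1 for all n ≥ 0.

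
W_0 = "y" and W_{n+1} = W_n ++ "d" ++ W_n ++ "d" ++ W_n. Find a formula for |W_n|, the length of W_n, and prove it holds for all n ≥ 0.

Claim: |W_n| = 2·3^n − 1.

Base case: |W_0| = 1, and 2·3^0 − 1 = 1.
Assume |W_k| = 2·3^k − 1.
Then |W_{k+1}| = 3|W_k| + 2 = 3(2·3^k − 1) + 2 = 2·3^{k+1} − 3 + 2 = 2·3^{k+1} − 1.
This completes the inductive step, so |W_n| = 2·3^n − 1 for all n ≥ 0.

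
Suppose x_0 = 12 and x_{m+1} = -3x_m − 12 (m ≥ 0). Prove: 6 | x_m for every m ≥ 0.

Base case: x_0 = 12 = 6·2, so 6 | x_0.
Assume 6 | x_r, so x_r = 6t for some integer t.
Then x_{r+1} = -3x_r − 12 = -3·(6t) − 12 = 6(-3t − 2), so 6 | x_{r+1}.
This completes the inductive step, so 6 | x_m for all m ≥ 0.

6 | x_m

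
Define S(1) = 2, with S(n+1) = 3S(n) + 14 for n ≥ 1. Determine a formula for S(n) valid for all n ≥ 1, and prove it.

Claim: S(n) = 3^{n+1} − 7.

Base case: S(1) = 2, and 3^{1+1} − 7 = 9 − 7 = 2.
Assume S(j) = 3^{j+1} − 7 for some j ≥ 1.
Then S(j+1) = 3S(j) + 14 = 3·(3^{j+1} − 7) + 14 = 3^{j+2} − 21 + 14 = 3^{j+2} − 7.
By induction, S(n) = 3^{n+1} − 7 for all n ≥ 1.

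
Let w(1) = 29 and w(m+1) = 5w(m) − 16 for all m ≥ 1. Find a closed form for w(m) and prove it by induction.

Claim: w(m) = 5^{m+1} + 4.

Base case: w(1) = 29, and 5^{1+1} + 4 = 25 + 4 = 29.
Assume w(j) = 5^{j+1} + 4 for some j ≥ 1.
Then w(j+1) = 5w(j) − 16 = 5·(5^{j+1} + 4) − 16 = 5^{j+2} + 20 − 16 = 5^{j+2} + 4.
By induction, w(m) = 5^{m+1} + 4 for all m ≥ 1.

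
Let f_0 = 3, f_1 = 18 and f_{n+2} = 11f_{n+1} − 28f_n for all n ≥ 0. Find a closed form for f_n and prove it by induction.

Claim: f_n = 2·7^n + 4^n.

Base cases: f_0 = 3 and 2·7^0 + 4^0 = 3; f_1 = 18 and 2·7^1 + 4^1 = 18.
Assume f_j = 2·7^j + 4^j for all 0 ≤ j ≤ k, where k ≥ 1.
Then f_{k+1} = 11f_k − 28f_{k−1} = 11·(2·7^k + 4^k) − 28·(2·7^{k−1} + 4^{k−1}) = 2·(11·7 − 28)7^{k−1} + (11·4 − 28)4^{k−1} = 98·7^{k−1} + 16·4^{k−1} = 2·7^{k+1} + 4^{k+1}.
This completes the inductive step, so f_n = 2·7^n + 4^n for all n ≥ 0.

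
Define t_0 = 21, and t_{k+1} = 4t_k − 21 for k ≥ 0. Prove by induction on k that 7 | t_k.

Base case: t_0 = 21 = 7·3, so 7 | t_0.
Assume 7 | t_r, so t_r = 7s for some integer s.
Then t_{r+1} = 4t_r − 21 = 4·(7s) − 21 = 7(4s − 3), so 7 | t_{r+1}.
Hence 7 | t_k for every k ≥ 0, by induction.

7 | t_k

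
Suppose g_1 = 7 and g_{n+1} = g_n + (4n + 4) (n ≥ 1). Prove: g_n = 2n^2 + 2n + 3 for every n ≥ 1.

Base case: g_1 = 7, and 2·1^2 + 2·1 + 3 = 7.
Assume g_j = 2j^2 + 2j + 3.
Then g_{j+1} = g_j + (4j + 4) = (2j^2 + 2j + 3) + (4j + 4) = 2j^2 + 6j + 7,
and 2·(j+1)^2 + 2·(j+1) + 3 = 2j^2 + 6j + 7.
This completes the inductive step, so g_n = 2n^2 + 2n + 3 for all n ≥ 1.

g_n = 2n^2 + 2n + 3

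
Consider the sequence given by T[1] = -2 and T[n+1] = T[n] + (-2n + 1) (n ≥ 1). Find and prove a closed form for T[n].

Claim: T[n] = -n^2 + 2n − 3.

Base case: T[1] = -2, and -1^2 + 2·1 − 3 = -2.
Assume T[r] = -r^2 + 2r − 3.
Then T[r+1] = T[r] + (-2r + 1) = (-r^2 + 2r − 3) + (-2r + 1) = -r^2 − 2,
and -(r+1)^2 + 2·(r+1) − 3 = -r^2 − 2.
By induction, T[n] = -n^2 + 2n − 3 for all n ≥ 1.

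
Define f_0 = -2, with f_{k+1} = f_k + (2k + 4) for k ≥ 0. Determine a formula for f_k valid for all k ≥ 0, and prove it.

Claim: f_k = k^2 + 3k − 2.

Base case: f_0 = -2, and 0^2 + 3·0 − 2 = -2.
Assume f_m = m^2 + 3m − 2.
Then f_{m+1} = f_m + (2m + 4) = (m^2 + 3m − 2) + (2m + 4) = m^2 + 5m + 2,
and (m+1)^2 + 3·(m+1) − 2 = m^2 + 5m + 2.
Hence f_k = k^2 + 3k − 2 for every k ≥ 0, by induction.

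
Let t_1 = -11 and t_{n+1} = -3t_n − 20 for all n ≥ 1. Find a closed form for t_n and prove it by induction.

Claim: t_n = 2·(-3)^n − 5.

Base case: t_1 = -11, and 2·(-3)^1 − 5 = -6 − 5 = -11.
Assume t_j = 2·(-3)^j − 5 for some j ≥ 1.
Then t_{j+1} = -3t_j − 20 = -3·(2·(-3)^j − 5) − 20 = -6·(-3)^j + 15 − 20 = 2·(-3)^{j+1} − 5.
By induction, t_n = 2·(-3)^n − 5 for all n ≥ 1.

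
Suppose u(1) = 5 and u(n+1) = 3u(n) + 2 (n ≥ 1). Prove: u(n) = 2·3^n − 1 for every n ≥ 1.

Base case: u(1) = 5, and 2·3^1 − 1 = 6 − 1 = 5.
Assume u(m) = 2·3^m − 1 for some m ≥ 1.
Then u(m+1) = 3u(m) + 2 = 3·(2·3^m − 1) + 2 = 6·3^m − 3 + 2 = 2·3^{m+1} − 1.
By induction, u(n) = 2·3^n − 1 for all n ≥ 1.

u(n) = 2·3^n − 1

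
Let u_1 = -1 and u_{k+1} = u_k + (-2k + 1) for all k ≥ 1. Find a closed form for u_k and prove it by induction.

Claim: u_k = -k^2 + 2k − 2.

Base case: u_1 = -1, and -1^2 + 2·1 − 2 = -1.
Assume u_m = -m^2 + 2m − 2.
Then u_{m+1} = u_m + (-2m + 1) = (-m^2 + 2m − 2) + (-2m + 1) = -m^2 − 1,
and -(m+1)^2 + 2·(m+1) − 2 = -m^2 − 1.
This completes the inductive step, so u_k = -k^2 + 2k − 2 for all k ≥ 1.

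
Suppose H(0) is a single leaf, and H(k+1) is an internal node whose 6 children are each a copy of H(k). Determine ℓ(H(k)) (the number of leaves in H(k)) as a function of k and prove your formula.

Claim: ℓ(H(k)) = 6^k.

Base case: ℓ(H(0)) = 1, and 6^0 = 1.
Assume ℓ(H(m)) = 6^m.
Then ℓ(H(m+1)) = 6·ℓ(H(m)) = 6·6^m = 6^{m+1}.
Hence ℓ(H(k)) = 6^k for every k ≥ 0, by induction.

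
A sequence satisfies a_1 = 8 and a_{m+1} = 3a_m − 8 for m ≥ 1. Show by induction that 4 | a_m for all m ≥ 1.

Base case: a_1 = 8 = 4·2, so 4 | a_1.
Assume 4 | a_k, so a_k = 4t for some integer t.
Then a_{k+1} = 3a_k − 8 = 3·(4t) − 8 = 4(3t − 2), so 4 | a_{k+1}.
Hence 4 | a_m for every m ≥ 1, by induction.

4 | a_m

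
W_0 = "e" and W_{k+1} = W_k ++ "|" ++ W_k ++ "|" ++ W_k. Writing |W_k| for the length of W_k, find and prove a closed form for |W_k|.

Claim: |W_k| = 2·3^k − 1.

Base case: |W_0| = 1, and 2·3^0 − 1 = 1.
Assume |W_j| = 2·3^j − 1.
Then |W_{j+1}| = 3|W_j| + 2 = 3(2·3^j − 1) + 2 = 2·3^{j+1} − 3 + 2 = 2·3^{j+1} − 1.
This completes the inductive step, so |W_k| = 2·3^k − 1 for all k ≥ 0.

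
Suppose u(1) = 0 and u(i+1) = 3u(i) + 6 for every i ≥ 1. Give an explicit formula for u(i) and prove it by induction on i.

Claim: u(i) = 3^i − 3.

Base case: u(1) = 0, and 3^1 − 3 = 3 − 3 = 0.
Assume u(j) = 3^j − 3 for some j ≥ 1.
Then u(j+1) = 3u(j) + 6 = 3·(3^j − 3) + 6 = 3^{j+1} − 9 + 6 = 3^{j+1} − 3.
This completes the inductive step, so u(i) = 3^i − 3 for all i ≥ 1.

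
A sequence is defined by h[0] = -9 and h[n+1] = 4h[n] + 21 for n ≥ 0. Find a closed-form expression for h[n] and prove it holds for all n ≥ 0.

Claim: h[n] = -2·4^n − 7.

Base case: h[0] = -9, and -2·4^0 − 7 = -2 − 7 = -9.
Assume h[m] = -2·4^m − 7 for some m ≥ 0.
Then h[m+1] = 4h[m] + 21 = 4·(-2·4^m − 7) + 21 = -8·4^m − 28 + 21 = -2·4^{m+1} − 7.
This completes the inductive step, so h[n] = -2·4^n − 7 for all n ≥ 0.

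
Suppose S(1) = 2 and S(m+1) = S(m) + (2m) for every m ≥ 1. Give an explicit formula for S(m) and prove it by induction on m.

Claim: S(m) = m^2 − m + 2.

Base case: S(1) = 2, and 1^2 − 1 + 2 = 2.
Assume S(r) = r^2 − r + 2.
Then S(r+1) = S(r) + (2r) = (r^2 − r + 2) + (2r) = r^2 + r + 2,
and (r+1)^2 − (r+1) + 2 = r^2 + r + 2.
Hence S(m) = m^2 − m + 2 for every m ≥ 1, by induction.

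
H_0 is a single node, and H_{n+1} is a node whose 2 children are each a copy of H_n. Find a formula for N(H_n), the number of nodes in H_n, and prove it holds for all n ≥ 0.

Claim: N(H_n) = 2^{n+1} − 1.

Base case: N(H_0) = 1, and 2^{0+1} − 1 = 1.
Assume N(H_m) = 2^{m+1} − 1.
Then N(H_{m+1}) = 1 + 2N(H_m) = 1 + 2(2^{m+1} − 1) = 2^{m+2} − 2 + 1 = 2^{m+2} − 1.
So the formula holds for m+1, and by induction N(H_n) = 2^{n+1} − 1 for all n ≥ 0.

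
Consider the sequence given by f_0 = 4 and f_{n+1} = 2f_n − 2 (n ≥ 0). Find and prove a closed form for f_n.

Claim: f_n = 2^{n+1} + 2.

Base case: f_0 = 4, and 2^{0+1} + 2 = 2 + 2 = 4.
Assume f_k = 2^{k+1} + 2 for some k ≥ 0.
Then f_{k+1} = 2f_k − 2 = 2·(2^{k+1} + 2) − 2 = 2^{k+2} + 4 − 2 = 2^{k+2} + 2.
So the formula holds for k+1, and by induction f_n = 2^{n+1} + 2 for all n ≥ 0.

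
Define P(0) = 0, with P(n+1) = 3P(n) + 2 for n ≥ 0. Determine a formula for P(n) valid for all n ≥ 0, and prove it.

Claim: P(n) = 3^n − 1.

Base case: P(0) = 0, and 3^0 − 1 = 1 − 1 = 0.
Assume P(j) = 3^j − 1 for some j ≥ 0.
Then P(j+1) = 3P(j) + 2 = 3·(3^j − 1) + 2 = 3^{j+1} − 3 + 2 = 3^{j+1} − 1.
Hence P(n) = 3^n − 1 for every n ≥ 0, by induction.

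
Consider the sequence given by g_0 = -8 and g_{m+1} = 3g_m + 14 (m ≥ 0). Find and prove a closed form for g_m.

Claim: g_m = -3^m − 7.

Base case: g_0 = -8, and -3^0 − 7 = -1 − 7 = -8.
Assume g_r = -3^r − 7 for some r ≥ 0.
Then g_{r+1} = 3g_r + 14 = 3·(-3^r − 7) + 14 = -3^{r+1} − 21 + 14 = -3^{r+1} − 7.
By induction, g_m = -3^m − 7 for all m ≥ 0.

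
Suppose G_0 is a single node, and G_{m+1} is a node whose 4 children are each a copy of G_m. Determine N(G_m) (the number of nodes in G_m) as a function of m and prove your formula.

Claim: N(G_m) = (4^{m+1} − 1)/3.

Base case: N(G_0) = 1, and (4^{0+1} − 1)/3 = 1.
Assume N(G_k) = (4^{k+1} − 1)/3.
Then N(G_{k+1}) = 1 + 4N(G_k) = 1 + 4·(4^{k+1} − 1)/3 = 1 + (4^{k+2} − 4)/3 = (3 + 4^{k+2} − 4)/3 = (4^{k+2} − 1)/3.
Hence N(G_m) = (4^{m+1} − 1)/3 for every m ≥ 0, by induction.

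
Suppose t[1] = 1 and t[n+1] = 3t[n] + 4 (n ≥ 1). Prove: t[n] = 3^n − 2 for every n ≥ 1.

Base case: t[1] = 1, and 3^1 − 2 = 3 − 2 = 1.
Assume t[m] = 3^m − 2 for some m ≥ 1.
Then t[m+1] = 3t[m] + 4 = 3·(3^m − 2) + 4 = 3^{m+1} − 6 + 4 = 3^{m+1} − 2.
So the formula holds for m+1, and by induction t[n] = 3^n − 2 for all n ≥ 1.

t[n] = 3^n − 2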